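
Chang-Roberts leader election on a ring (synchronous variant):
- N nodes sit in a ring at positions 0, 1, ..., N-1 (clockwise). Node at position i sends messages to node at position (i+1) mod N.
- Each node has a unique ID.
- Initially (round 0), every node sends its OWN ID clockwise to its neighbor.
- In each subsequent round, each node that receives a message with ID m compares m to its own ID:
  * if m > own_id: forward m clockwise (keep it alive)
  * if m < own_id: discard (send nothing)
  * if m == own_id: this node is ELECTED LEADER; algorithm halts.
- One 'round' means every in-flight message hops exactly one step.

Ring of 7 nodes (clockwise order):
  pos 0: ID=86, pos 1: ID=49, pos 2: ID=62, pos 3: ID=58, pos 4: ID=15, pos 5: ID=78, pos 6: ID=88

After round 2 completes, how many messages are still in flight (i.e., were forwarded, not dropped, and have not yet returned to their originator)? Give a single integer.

Answer: 3

Derivation:
Round 1: pos1(id49) recv 86: fwd; pos2(id62) recv 49: drop; pos3(id58) recv 62: fwd; pos4(id15) recv 58: fwd; pos5(id78) recv 15: drop; pos6(id88) recv 78: drop; pos0(id86) recv 88: fwd
Round 2: pos2(id62) recv 86: fwd; pos4(id15) recv 62: fwd; pos5(id78) recv 58: drop; pos1(id49) recv 88: fwd
After round 2: 3 messages still in flight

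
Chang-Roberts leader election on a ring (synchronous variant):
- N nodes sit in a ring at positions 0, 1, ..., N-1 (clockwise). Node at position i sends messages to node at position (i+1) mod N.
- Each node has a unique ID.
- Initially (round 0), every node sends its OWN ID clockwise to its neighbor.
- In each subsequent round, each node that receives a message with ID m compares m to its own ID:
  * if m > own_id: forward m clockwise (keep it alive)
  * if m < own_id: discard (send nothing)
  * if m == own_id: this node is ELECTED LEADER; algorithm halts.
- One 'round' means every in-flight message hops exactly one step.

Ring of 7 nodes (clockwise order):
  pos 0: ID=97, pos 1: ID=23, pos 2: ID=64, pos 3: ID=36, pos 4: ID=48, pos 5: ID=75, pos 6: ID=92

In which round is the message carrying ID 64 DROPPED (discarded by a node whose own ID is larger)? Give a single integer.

Round 1: pos1(id23) recv 97: fwd; pos2(id64) recv 23: drop; pos3(id36) recv 64: fwd; pos4(id48) recv 36: drop; pos5(id75) recv 48: drop; pos6(id92) recv 75: drop; pos0(id97) recv 92: drop
Round 2: pos2(id64) recv 97: fwd; pos4(id48) recv 64: fwd
Round 3: pos3(id36) recv 97: fwd; pos5(id75) recv 64: drop
Round 4: pos4(id48) recv 97: fwd
Round 5: pos5(id75) recv 97: fwd
Round 6: pos6(id92) recv 97: fwd
Round 7: pos0(id97) recv 97: ELECTED
Message ID 64 originates at pos 2; dropped at pos 5 in round 3

Answer: 3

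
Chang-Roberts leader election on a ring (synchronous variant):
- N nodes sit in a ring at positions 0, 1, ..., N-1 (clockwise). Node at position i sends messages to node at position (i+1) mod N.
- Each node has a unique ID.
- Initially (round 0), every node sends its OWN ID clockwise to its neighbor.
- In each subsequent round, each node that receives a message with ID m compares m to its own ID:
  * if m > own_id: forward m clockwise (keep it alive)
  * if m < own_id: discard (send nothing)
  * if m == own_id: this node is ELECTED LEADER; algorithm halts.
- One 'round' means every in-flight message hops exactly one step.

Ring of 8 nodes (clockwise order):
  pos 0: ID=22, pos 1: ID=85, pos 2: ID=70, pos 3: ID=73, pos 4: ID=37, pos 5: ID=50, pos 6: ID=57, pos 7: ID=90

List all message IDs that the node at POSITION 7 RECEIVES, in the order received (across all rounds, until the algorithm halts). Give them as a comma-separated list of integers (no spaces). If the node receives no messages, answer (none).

Answer: 57,73,85,90

Derivation:
Round 1: pos1(id85) recv 22: drop; pos2(id70) recv 85: fwd; pos3(id73) recv 70: drop; pos4(id37) recv 73: fwd; pos5(id50) recv 37: drop; pos6(id57) recv 50: drop; pos7(id90) recv 57: drop; pos0(id22) recv 90: fwd
Round 2: pos3(id73) recv 85: fwd; pos5(id50) recv 73: fwd; pos1(id85) recv 90: fwd
Round 3: pos4(id37) recv 85: fwd; pos6(id57) recv 73: fwd; pos2(id70) recv 90: fwd
Round 4: pos5(id50) recv 85: fwd; pos7(id90) recv 73: drop; pos3(id73) recv 90: fwd
Round 5: pos6(id57) recv 85: fwd; pos4(id37) recv 90: fwd
Round 6: pos7(id90) recv 85: drop; pos5(id50) recv 90: fwd
Round 7: pos6(id57) recv 90: fwd
Round 8: pos7(id90) recv 90: ELECTED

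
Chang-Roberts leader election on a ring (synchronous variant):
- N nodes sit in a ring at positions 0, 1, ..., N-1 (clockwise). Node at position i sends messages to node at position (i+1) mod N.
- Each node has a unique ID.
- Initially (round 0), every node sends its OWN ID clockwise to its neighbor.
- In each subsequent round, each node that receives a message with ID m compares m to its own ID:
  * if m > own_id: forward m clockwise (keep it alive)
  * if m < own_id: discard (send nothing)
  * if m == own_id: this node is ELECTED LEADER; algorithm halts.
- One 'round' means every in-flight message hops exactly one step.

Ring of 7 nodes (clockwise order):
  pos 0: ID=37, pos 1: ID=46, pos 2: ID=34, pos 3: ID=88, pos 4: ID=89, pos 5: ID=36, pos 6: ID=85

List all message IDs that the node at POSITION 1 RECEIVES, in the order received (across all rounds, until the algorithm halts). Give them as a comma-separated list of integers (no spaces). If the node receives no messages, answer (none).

Round 1: pos1(id46) recv 37: drop; pos2(id34) recv 46: fwd; pos3(id88) recv 34: drop; pos4(id89) recv 88: drop; pos5(id36) recv 89: fwd; pos6(id85) recv 36: drop; pos0(id37) recv 85: fwd
Round 2: pos3(id88) recv 46: drop; pos6(id85) recv 89: fwd; pos1(id46) recv 85: fwd
Round 3: pos0(id37) recv 89: fwd; pos2(id34) recv 85: fwd
Round 4: pos1(id46) recv 89: fwd; pos3(id88) recv 85: drop
Round 5: pos2(id34) recv 89: fwd
Round 6: pos3(id88) recv 89: fwd
Round 7: pos4(id89) recv 89: ELECTED

Answer: 37,85,89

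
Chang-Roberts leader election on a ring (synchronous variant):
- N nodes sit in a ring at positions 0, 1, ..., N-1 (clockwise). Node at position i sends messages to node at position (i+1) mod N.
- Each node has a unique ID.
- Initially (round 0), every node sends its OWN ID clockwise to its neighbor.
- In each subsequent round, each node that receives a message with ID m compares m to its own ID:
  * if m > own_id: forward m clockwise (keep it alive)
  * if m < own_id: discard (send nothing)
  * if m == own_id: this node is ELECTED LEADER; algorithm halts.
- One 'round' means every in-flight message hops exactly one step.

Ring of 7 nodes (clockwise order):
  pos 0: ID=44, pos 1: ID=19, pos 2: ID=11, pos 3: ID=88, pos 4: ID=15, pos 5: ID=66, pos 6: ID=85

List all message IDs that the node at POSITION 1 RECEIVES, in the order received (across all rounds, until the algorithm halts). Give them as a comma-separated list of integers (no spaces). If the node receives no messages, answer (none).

Round 1: pos1(id19) recv 44: fwd; pos2(id11) recv 19: fwd; pos3(id88) recv 11: drop; pos4(id15) recv 88: fwd; pos5(id66) recv 15: drop; pos6(id85) recv 66: drop; pos0(id44) recv 85: fwd
Round 2: pos2(id11) recv 44: fwd; pos3(id88) recv 19: drop; pos5(id66) recv 88: fwd; pos1(id19) recv 85: fwd
Round 3: pos3(id88) recv 44: drop; pos6(id85) recv 88: fwd; pos2(id11) recv 85: fwd
Round 4: pos0(id44) recv 88: fwd; pos3(id88) recv 85: drop
Round 5: pos1(id19) recv 88: fwd
Round 6: pos2(id11) recv 88: fwd
Round 7: pos3(id88) recv 88: ELECTED

Answer: 44,85,88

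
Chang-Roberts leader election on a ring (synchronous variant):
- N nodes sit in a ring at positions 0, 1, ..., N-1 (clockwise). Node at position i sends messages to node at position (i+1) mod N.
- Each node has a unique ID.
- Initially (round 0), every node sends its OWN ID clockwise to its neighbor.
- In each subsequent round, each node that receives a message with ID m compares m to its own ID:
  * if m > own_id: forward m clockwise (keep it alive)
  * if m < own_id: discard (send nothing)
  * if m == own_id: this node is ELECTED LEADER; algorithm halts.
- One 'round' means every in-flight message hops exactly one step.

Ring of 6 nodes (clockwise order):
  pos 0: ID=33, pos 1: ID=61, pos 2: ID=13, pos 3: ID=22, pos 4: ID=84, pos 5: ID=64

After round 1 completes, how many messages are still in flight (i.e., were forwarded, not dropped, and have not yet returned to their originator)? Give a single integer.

Answer: 3

Derivation:
Round 1: pos1(id61) recv 33: drop; pos2(id13) recv 61: fwd; pos3(id22) recv 13: drop; pos4(id84) recv 22: drop; pos5(id64) recv 84: fwd; pos0(id33) recv 64: fwd
After round 1: 3 messages still in flight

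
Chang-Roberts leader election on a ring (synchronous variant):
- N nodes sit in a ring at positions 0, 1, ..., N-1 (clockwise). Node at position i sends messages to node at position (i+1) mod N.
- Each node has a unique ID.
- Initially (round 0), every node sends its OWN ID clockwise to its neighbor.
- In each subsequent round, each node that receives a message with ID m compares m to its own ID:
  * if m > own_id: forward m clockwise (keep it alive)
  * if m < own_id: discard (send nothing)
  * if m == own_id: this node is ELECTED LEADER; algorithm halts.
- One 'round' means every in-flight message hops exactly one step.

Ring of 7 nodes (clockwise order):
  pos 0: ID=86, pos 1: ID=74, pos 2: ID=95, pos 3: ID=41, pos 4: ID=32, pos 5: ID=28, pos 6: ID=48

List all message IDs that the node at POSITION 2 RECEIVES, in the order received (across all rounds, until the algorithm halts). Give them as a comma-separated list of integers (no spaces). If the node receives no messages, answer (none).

Round 1: pos1(id74) recv 86: fwd; pos2(id95) recv 74: drop; pos3(id41) recv 95: fwd; pos4(id32) recv 41: fwd; pos5(id28) recv 32: fwd; pos6(id48) recv 28: drop; pos0(id86) recv 48: drop
Round 2: pos2(id95) recv 86: drop; pos4(id32) recv 95: fwd; pos5(id28) recv 41: fwd; pos6(id48) recv 32: drop
Round 3: pos5(id28) recv 95: fwd; pos6(id48) recv 41: drop
Round 4: pos6(id48) recv 95: fwd
Round 5: pos0(id86) recv 95: fwd
Round 6: pos1(id74) recv 95: fwd
Round 7: pos2(id95) recv 95: ELECTED

Answer: 74,86,95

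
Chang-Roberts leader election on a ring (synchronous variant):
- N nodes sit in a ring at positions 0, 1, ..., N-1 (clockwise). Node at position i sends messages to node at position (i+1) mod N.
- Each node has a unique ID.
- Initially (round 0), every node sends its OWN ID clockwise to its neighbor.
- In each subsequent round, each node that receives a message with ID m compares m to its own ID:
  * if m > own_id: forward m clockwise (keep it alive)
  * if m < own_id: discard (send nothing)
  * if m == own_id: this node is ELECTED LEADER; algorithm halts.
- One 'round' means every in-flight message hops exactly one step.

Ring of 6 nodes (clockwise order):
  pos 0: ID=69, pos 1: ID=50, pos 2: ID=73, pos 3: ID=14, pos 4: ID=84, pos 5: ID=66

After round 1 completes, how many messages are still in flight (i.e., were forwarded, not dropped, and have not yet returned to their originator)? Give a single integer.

Answer: 3

Derivation:
Round 1: pos1(id50) recv 69: fwd; pos2(id73) recv 50: drop; pos3(id14) recv 73: fwd; pos4(id84) recv 14: drop; pos5(id66) recv 84: fwd; pos0(id69) recv 66: drop
After round 1: 3 messages still in flight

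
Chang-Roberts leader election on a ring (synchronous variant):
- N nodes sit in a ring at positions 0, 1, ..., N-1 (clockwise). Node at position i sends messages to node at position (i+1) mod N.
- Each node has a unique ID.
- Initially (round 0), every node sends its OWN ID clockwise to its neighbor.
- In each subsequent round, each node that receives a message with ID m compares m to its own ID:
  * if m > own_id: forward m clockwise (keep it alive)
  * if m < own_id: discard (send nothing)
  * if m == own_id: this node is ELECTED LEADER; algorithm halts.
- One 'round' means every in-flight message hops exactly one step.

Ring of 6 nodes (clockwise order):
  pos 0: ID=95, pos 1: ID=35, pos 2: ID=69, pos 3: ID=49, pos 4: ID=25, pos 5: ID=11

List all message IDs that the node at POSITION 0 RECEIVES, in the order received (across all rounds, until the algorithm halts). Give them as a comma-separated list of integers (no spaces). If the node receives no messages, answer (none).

Answer: 11,25,49,69,95

Derivation:
Round 1: pos1(id35) recv 95: fwd; pos2(id69) recv 35: drop; pos3(id49) recv 69: fwd; pos4(id25) recv 49: fwd; pos5(id11) recv 25: fwd; pos0(id95) recv 11: drop
Round 2: pos2(id69) recv 95: fwd; pos4(id25) recv 69: fwd; pos5(id11) recv 49: fwd; pos0(id95) recv 25: drop
Round 3: pos3(id49) recv 95: fwd; pos5(id11) recv 69: fwd; pos0(id95) recv 49: drop
Round 4: pos4(id25) recv 95: fwd; pos0(id95) recv 69: drop
Round 5: pos5(id11) recv 95: fwd
Round 6: pos0(id95) recv 95: ELECTED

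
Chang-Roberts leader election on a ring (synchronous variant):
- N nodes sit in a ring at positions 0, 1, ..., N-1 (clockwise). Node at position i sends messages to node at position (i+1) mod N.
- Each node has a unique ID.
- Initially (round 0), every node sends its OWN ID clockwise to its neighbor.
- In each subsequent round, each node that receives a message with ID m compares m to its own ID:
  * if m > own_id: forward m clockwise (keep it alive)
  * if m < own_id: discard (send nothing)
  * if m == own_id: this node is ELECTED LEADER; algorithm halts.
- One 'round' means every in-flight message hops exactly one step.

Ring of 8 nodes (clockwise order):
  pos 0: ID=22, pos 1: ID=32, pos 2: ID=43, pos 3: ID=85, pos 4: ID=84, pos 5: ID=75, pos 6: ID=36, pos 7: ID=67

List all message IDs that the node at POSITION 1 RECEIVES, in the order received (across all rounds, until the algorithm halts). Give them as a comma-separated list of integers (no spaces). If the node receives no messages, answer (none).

Round 1: pos1(id32) recv 22: drop; pos2(id43) recv 32: drop; pos3(id85) recv 43: drop; pos4(id84) recv 85: fwd; pos5(id75) recv 84: fwd; pos6(id36) recv 75: fwd; pos7(id67) recv 36: drop; pos0(id22) recv 67: fwd
Round 2: pos5(id75) recv 85: fwd; pos6(id36) recv 84: fwd; pos7(id67) recv 75: fwd; pos1(id32) recv 67: fwd
Round 3: pos6(id36) recv 85: fwd; pos7(id67) recv 84: fwd; pos0(id22) recv 75: fwd; pos2(id43) recv 67: fwd
Round 4: pos7(id67) recv 85: fwd; pos0(id22) recv 84: fwd; pos1(id32) recv 75: fwd; pos3(id85) recv 67: drop
Round 5: pos0(id22) recv 85: fwd; pos1(id32) recv 84: fwd; pos2(id43) recv 75: fwd
Round 6: pos1(id32) recv 85: fwd; pos2(id43) recv 84: fwd; pos3(id85) recv 75: drop
Round 7: pos2(id43) recv 85: fwd; pos3(id85) recv 84: drop
Round 8: pos3(id85) recv 85: ELECTED

Answer: 22,67,75,84,85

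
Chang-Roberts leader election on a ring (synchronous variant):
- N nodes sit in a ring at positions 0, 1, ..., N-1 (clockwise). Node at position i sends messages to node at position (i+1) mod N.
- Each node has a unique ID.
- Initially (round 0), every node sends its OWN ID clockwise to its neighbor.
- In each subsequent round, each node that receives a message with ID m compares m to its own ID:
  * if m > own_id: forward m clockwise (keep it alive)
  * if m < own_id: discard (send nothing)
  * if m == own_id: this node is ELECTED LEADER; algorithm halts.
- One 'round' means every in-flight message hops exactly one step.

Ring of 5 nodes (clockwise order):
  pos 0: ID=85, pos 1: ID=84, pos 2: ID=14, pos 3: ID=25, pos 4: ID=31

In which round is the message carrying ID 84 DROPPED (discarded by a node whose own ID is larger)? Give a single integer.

Round 1: pos1(id84) recv 85: fwd; pos2(id14) recv 84: fwd; pos3(id25) recv 14: drop; pos4(id31) recv 25: drop; pos0(id85) recv 31: drop
Round 2: pos2(id14) recv 85: fwd; pos3(id25) recv 84: fwd
Round 3: pos3(id25) recv 85: fwd; pos4(id31) recv 84: fwd
Round 4: pos4(id31) recv 85: fwd; pos0(id85) recv 84: drop
Round 5: pos0(id85) recv 85: ELECTED
Message ID 84 originates at pos 1; dropped at pos 0 in round 4

Answer: 4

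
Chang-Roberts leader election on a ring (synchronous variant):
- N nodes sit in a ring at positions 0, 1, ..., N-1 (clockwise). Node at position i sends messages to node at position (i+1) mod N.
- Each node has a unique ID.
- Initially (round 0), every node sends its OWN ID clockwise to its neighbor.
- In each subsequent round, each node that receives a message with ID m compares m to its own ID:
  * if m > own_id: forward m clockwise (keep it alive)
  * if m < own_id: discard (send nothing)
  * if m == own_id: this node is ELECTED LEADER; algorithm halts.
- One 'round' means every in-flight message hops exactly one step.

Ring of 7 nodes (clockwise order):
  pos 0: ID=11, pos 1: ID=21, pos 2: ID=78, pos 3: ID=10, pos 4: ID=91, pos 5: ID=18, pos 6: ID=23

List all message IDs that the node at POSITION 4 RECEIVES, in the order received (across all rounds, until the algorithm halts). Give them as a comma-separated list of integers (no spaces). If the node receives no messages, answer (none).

Answer: 10,78,91

Derivation:
Round 1: pos1(id21) recv 11: drop; pos2(id78) recv 21: drop; pos3(id10) recv 78: fwd; pos4(id91) recv 10: drop; pos5(id18) recv 91: fwd; pos6(id23) recv 18: drop; pos0(id11) recv 23: fwd
Round 2: pos4(id91) recv 78: drop; pos6(id23) recv 91: fwd; pos1(id21) recv 23: fwd
Round 3: pos0(id11) recv 91: fwd; pos2(id78) recv 23: drop
Round 4: pos1(id21) recv 91: fwd
Round 5: pos2(id78) recv 91: fwd
Round 6: pos3(id10) recv 91: fwd
Round 7: pos4(id91) recv 91: ELECTED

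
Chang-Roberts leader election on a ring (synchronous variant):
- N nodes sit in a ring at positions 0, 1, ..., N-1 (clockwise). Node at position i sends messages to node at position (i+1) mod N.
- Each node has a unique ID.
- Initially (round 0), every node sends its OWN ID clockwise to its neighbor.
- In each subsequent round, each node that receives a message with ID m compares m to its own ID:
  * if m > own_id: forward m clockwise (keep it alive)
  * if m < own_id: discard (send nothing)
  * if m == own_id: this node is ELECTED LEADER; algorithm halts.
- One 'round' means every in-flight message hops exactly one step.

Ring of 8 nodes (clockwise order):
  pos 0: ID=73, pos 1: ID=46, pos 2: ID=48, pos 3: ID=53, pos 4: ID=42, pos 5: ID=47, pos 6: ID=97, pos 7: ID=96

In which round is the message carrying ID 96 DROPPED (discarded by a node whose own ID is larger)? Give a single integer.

Round 1: pos1(id46) recv 73: fwd; pos2(id48) recv 46: drop; pos3(id53) recv 48: drop; pos4(id42) recv 53: fwd; pos5(id47) recv 42: drop; pos6(id97) recv 47: drop; pos7(id96) recv 97: fwd; pos0(id73) recv 96: fwd
Round 2: pos2(id48) recv 73: fwd; pos5(id47) recv 53: fwd; pos0(id73) recv 97: fwd; pos1(id46) recv 96: fwd
Round 3: pos3(id53) recv 73: fwd; pos6(id97) recv 53: drop; pos1(id46) recv 97: fwd; pos2(id48) recv 96: fwd
Round 4: pos4(id42) recv 73: fwd; pos2(id48) recv 97: fwd; pos3(id53) recv 96: fwd
Round 5: pos5(id47) recv 73: fwd; pos3(id53) recv 97: fwd; pos4(id42) recv 96: fwd
Round 6: pos6(id97) recv 73: drop; pos4(id42) recv 97: fwd; pos5(id47) recv 96: fwd
Round 7: pos5(id47) recv 97: fwd; pos6(id97) recv 96: drop
Round 8: pos6(id97) recv 97: ELECTED
Message ID 96 originates at pos 7; dropped at pos 6 in round 7

Answer: 7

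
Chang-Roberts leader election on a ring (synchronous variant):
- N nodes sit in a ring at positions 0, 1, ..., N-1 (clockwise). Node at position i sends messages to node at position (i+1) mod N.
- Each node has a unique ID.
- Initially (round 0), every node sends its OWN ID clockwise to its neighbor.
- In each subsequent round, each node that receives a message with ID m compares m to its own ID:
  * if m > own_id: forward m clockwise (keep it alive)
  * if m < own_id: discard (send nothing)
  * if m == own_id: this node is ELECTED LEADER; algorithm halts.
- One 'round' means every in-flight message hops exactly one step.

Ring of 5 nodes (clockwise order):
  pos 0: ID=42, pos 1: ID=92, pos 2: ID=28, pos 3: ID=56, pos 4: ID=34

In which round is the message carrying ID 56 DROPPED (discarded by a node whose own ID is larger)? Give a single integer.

Answer: 3

Derivation:
Round 1: pos1(id92) recv 42: drop; pos2(id28) recv 92: fwd; pos3(id56) recv 28: drop; pos4(id34) recv 56: fwd; pos0(id42) recv 34: drop
Round 2: pos3(id56) recv 92: fwd; pos0(id42) recv 56: fwd
Round 3: pos4(id34) recv 92: fwd; pos1(id92) recv 56: drop
Round 4: pos0(id42) recv 92: fwd
Round 5: pos1(id92) recv 92: ELECTED
Message ID 56 originates at pos 3; dropped at pos 1 in round 3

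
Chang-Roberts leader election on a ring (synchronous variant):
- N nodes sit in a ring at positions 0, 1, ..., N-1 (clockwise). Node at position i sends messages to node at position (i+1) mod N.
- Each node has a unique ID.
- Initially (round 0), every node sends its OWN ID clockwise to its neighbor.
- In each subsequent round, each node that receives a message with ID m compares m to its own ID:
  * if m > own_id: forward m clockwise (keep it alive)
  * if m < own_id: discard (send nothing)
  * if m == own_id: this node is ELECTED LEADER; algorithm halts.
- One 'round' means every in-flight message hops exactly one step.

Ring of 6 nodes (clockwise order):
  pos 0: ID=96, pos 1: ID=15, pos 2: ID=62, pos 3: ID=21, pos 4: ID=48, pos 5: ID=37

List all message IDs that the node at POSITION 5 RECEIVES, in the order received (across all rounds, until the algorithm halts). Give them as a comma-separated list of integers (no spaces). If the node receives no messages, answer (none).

Round 1: pos1(id15) recv 96: fwd; pos2(id62) recv 15: drop; pos3(id21) recv 62: fwd; pos4(id48) recv 21: drop; pos5(id37) recv 48: fwd; pos0(id96) recv 37: drop
Round 2: pos2(id62) recv 96: fwd; pos4(id48) recv 62: fwd; pos0(id96) recv 48: drop
Round 3: pos3(id21) recv 96: fwd; pos5(id37) recv 62: fwd
Round 4: pos4(id48) recv 96: fwd; pos0(id96) recv 62: drop
Round 5: pos5(id37) recv 96: fwd
Round 6: pos0(id96) recv 96: ELECTED

Answer: 48,62,96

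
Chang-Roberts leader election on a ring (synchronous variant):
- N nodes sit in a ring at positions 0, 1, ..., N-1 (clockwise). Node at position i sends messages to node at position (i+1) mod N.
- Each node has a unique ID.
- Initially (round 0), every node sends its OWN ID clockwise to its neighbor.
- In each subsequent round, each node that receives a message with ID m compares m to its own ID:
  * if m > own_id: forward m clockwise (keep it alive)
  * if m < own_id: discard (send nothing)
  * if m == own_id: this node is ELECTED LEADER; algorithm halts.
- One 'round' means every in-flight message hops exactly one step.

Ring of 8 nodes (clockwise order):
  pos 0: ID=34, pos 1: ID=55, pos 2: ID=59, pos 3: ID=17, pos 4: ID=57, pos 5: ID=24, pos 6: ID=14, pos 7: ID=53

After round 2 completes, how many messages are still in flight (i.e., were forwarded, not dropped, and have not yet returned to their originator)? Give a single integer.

Answer: 2

Derivation:
Round 1: pos1(id55) recv 34: drop; pos2(id59) recv 55: drop; pos3(id17) recv 59: fwd; pos4(id57) recv 17: drop; pos5(id24) recv 57: fwd; pos6(id14) recv 24: fwd; pos7(id53) recv 14: drop; pos0(id34) recv 53: fwd
Round 2: pos4(id57) recv 59: fwd; pos6(id14) recv 57: fwd; pos7(id53) recv 24: drop; pos1(id55) recv 53: drop
After round 2: 2 messages still in flight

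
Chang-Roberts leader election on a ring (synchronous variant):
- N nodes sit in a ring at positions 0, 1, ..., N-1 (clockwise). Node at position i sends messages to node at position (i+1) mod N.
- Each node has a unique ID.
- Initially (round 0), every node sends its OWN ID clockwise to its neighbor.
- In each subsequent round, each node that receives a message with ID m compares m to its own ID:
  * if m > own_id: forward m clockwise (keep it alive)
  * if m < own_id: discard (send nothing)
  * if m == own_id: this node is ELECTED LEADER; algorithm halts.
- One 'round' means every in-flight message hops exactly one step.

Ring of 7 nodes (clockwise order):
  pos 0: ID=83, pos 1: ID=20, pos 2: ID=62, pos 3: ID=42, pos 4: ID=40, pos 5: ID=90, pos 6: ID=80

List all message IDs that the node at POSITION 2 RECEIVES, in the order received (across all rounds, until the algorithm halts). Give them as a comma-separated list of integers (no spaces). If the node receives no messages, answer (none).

Answer: 20,83,90

Derivation:
Round 1: pos1(id20) recv 83: fwd; pos2(id62) recv 20: drop; pos3(id42) recv 62: fwd; pos4(id40) recv 42: fwd; pos5(id90) recv 40: drop; pos6(id80) recv 90: fwd; pos0(id83) recv 80: drop
Round 2: pos2(id62) recv 83: fwd; pos4(id40) recv 62: fwd; pos5(id90) recv 42: drop; pos0(id83) recv 90: fwd
Round 3: pos3(id42) recv 83: fwd; pos5(id90) recv 62: drop; pos1(id20) recv 90: fwd
Round 4: pos4(id40) recv 83: fwd; pos2(id62) recv 90: fwd
Round 5: pos5(id90) recv 83: drop; pos3(id42) recv 90: fwd
Round 6: pos4(id40) recv 90: fwd
Round 7: pos5(id90) recv 90: ELECTED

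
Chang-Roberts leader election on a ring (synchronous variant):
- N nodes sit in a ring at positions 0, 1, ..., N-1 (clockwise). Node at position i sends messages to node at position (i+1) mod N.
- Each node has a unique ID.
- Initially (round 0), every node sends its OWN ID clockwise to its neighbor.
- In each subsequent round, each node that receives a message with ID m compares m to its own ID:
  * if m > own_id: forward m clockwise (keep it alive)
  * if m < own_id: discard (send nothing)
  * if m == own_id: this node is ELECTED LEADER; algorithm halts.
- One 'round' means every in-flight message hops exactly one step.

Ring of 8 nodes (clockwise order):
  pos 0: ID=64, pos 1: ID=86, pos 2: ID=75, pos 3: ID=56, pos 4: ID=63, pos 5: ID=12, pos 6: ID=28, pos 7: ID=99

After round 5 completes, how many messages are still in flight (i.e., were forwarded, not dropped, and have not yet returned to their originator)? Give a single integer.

Answer: 2

Derivation:
Round 1: pos1(id86) recv 64: drop; pos2(id75) recv 86: fwd; pos3(id56) recv 75: fwd; pos4(id63) recv 56: drop; pos5(id12) recv 63: fwd; pos6(id28) recv 12: drop; pos7(id99) recv 28: drop; pos0(id64) recv 99: fwd
Round 2: pos3(id56) recv 86: fwd; pos4(id63) recv 75: fwd; pos6(id28) recv 63: fwd; pos1(id86) recv 99: fwd
Round 3: pos4(id63) recv 86: fwd; pos5(id12) recv 75: fwd; pos7(id99) recv 63: drop; pos2(id75) recv 99: fwd
Round 4: pos5(id12) recv 86: fwd; pos6(id28) recv 75: fwd; pos3(id56) recv 99: fwd
Round 5: pos6(id28) recv 86: fwd; pos7(id99) recv 75: drop; pos4(id63) recv 99: fwd
After round 5: 2 messages still in flight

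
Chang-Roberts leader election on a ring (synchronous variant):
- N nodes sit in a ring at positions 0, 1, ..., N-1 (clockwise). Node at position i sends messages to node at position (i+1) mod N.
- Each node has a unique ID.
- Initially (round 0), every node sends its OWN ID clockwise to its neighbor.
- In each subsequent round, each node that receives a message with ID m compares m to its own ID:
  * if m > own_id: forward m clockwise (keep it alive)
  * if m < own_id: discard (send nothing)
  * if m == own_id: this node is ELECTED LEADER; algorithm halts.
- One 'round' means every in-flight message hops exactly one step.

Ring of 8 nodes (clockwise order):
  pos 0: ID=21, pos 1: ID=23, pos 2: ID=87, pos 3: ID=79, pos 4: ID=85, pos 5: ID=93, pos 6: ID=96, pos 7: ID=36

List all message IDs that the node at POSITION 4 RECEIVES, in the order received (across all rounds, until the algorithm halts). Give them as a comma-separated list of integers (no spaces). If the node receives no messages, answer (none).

Answer: 79,87,96

Derivation:
Round 1: pos1(id23) recv 21: drop; pos2(id87) recv 23: drop; pos3(id79) recv 87: fwd; pos4(id85) recv 79: drop; pos5(id93) recv 85: drop; pos6(id96) recv 93: drop; pos7(id36) recv 96: fwd; pos0(id21) recv 36: fwd
Round 2: pos4(id85) recv 87: fwd; pos0(id21) recv 96: fwd; pos1(id23) recv 36: fwd
Round 3: pos5(id93) recv 87: drop; pos1(id23) recv 96: fwd; pos2(id87) recv 36: drop
Round 4: pos2(id87) recv 96: fwd
Round 5: pos3(id79) recv 96: fwd
Round 6: pos4(id85) recv 96: fwd
Round 7: pos5(id93) recv 96: fwd
Round 8: pos6(id96) recv 96: ELECTED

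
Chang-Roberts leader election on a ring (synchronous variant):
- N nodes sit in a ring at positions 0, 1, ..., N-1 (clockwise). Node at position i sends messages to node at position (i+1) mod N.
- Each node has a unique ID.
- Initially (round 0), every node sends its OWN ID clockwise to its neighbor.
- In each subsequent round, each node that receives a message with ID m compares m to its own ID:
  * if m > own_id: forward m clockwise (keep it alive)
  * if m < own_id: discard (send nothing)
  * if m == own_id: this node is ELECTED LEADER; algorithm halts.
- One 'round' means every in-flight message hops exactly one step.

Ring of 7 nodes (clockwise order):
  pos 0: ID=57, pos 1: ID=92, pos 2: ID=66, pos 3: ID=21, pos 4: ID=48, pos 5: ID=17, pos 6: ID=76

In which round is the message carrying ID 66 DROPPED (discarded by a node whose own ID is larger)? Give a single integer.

Round 1: pos1(id92) recv 57: drop; pos2(id66) recv 92: fwd; pos3(id21) recv 66: fwd; pos4(id48) recv 21: drop; pos5(id17) recv 48: fwd; pos6(id76) recv 17: drop; pos0(id57) recv 76: fwd
Round 2: pos3(id21) recv 92: fwd; pos4(id48) recv 66: fwd; pos6(id76) recv 48: drop; pos1(id92) recv 76: drop
Round 3: pos4(id48) recv 92: fwd; pos5(id17) recv 66: fwd
Round 4: pos5(id17) recv 92: fwd; pos6(id76) recv 66: drop
Round 5: pos6(id76) recv 92: fwd
Round 6: pos0(id57) recv 92: fwd
Round 7: pos1(id92) recv 92: ELECTED
Message ID 66 originates at pos 2; dropped at pos 6 in round 4

Answer: 4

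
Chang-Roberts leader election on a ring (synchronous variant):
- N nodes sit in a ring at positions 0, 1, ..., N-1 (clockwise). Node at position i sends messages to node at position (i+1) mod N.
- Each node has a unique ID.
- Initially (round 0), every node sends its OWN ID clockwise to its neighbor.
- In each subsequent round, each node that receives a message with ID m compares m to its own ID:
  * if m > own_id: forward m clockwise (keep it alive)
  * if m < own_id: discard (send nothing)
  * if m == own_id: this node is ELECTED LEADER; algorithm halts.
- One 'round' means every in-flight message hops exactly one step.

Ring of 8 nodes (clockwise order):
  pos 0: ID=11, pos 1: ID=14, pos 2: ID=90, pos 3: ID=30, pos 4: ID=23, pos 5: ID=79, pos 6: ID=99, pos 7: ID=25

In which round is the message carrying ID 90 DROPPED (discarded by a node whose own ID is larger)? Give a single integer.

Answer: 4

Derivation:
Round 1: pos1(id14) recv 11: drop; pos2(id90) recv 14: drop; pos3(id30) recv 90: fwd; pos4(id23) recv 30: fwd; pos5(id79) recv 23: drop; pos6(id99) recv 79: drop; pos7(id25) recv 99: fwd; pos0(id11) recv 25: fwd
Round 2: pos4(id23) recv 90: fwd; pos5(id79) recv 30: drop; pos0(id11) recv 99: fwd; pos1(id14) recv 25: fwd
Round 3: pos5(id79) recv 90: fwd; pos1(id14) recv 99: fwd; pos2(id90) recv 25: drop
Round 4: pos6(id99) recv 90: drop; pos2(id90) recv 99: fwd
Round 5: pos3(id30) recv 99: fwd
Round 6: pos4(id23) recv 99: fwd
Round 7: pos5(id79) recv 99: fwd
Round 8: pos6(id99) recv 99: ELECTED
Message ID 90 originates at pos 2; dropped at pos 6 in round 4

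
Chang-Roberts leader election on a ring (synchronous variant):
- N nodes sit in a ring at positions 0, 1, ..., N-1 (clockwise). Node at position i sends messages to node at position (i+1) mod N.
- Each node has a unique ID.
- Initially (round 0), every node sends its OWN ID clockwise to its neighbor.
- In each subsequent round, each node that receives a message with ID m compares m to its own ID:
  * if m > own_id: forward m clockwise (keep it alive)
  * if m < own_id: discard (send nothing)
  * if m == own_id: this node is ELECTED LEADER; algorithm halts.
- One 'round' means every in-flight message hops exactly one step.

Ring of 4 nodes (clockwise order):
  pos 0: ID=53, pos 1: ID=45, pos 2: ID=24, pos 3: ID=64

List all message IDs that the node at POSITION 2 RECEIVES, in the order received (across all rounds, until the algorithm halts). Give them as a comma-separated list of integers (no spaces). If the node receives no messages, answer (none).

Round 1: pos1(id45) recv 53: fwd; pos2(id24) recv 45: fwd; pos3(id64) recv 24: drop; pos0(id53) recv 64: fwd
Round 2: pos2(id24) recv 53: fwd; pos3(id64) recv 45: drop; pos1(id45) recv 64: fwd
Round 3: pos3(id64) recv 53: drop; pos2(id24) recv 64: fwd
Round 4: pos3(id64) recv 64: ELECTED

Answer: 45,53,64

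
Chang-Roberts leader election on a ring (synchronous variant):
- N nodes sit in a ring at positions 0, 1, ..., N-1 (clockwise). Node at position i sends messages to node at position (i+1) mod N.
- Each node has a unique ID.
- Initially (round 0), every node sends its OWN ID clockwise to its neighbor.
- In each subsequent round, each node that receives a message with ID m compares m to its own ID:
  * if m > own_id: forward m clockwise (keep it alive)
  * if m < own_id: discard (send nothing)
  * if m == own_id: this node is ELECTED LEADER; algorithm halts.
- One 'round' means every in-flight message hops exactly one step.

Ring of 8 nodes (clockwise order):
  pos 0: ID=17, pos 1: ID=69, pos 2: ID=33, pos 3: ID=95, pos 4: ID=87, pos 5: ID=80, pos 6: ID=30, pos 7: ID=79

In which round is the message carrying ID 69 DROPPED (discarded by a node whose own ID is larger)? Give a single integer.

Answer: 2

Derivation:
Round 1: pos1(id69) recv 17: drop; pos2(id33) recv 69: fwd; pos3(id95) recv 33: drop; pos4(id87) recv 95: fwd; pos5(id80) recv 87: fwd; pos6(id30) recv 80: fwd; pos7(id79) recv 30: drop; pos0(id17) recv 79: fwd
Round 2: pos3(id95) recv 69: drop; pos5(id80) recv 95: fwd; pos6(id30) recv 87: fwd; pos7(id79) recv 80: fwd; pos1(id69) recv 79: fwd
Round 3: pos6(id30) recv 95: fwd; pos7(id79) recv 87: fwd; pos0(id17) recv 80: fwd; pos2(id33) recv 79: fwd
Round 4: pos7(id79) recv 95: fwd; pos0(id17) recv 87: fwd; pos1(id69) recv 80: fwd; pos3(id95) recv 79: drop
Round 5: pos0(id17) recv 95: fwd; pos1(id69) recv 87: fwd; pos2(id33) recv 80: fwd
Round 6: pos1(id69) recv 95: fwd; pos2(id33) recv 87: fwd; pos3(id95) recv 80: drop
Round 7: pos2(id33) recv 95: fwd; pos3(id95) recv 87: drop
Round 8: pos3(id95) recv 95: ELECTED
Message ID 69 originates at pos 1; dropped at pos 3 in round 2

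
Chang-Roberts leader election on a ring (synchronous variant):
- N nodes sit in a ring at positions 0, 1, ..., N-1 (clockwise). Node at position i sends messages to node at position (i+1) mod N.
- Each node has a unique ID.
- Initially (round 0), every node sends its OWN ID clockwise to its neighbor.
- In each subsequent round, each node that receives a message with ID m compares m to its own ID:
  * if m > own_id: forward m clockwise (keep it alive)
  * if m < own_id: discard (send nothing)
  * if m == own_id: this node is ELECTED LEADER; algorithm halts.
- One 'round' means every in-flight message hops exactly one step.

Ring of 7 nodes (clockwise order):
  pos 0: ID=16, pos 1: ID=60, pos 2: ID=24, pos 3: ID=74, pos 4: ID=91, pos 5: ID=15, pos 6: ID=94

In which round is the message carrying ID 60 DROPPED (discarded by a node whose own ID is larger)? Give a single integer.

Round 1: pos1(id60) recv 16: drop; pos2(id24) recv 60: fwd; pos3(id74) recv 24: drop; pos4(id91) recv 74: drop; pos5(id15) recv 91: fwd; pos6(id94) recv 15: drop; pos0(id16) recv 94: fwd
Round 2: pos3(id74) recv 60: drop; pos6(id94) recv 91: drop; pos1(id60) recv 94: fwd
Round 3: pos2(id24) recv 94: fwd
Round 4: pos3(id74) recv 94: fwd
Round 5: pos4(id91) recv 94: fwd
Round 6: pos5(id15) recv 94: fwd
Round 7: pos6(id94) recv 94: ELECTED
Message ID 60 originates at pos 1; dropped at pos 3 in round 2

Answer: 2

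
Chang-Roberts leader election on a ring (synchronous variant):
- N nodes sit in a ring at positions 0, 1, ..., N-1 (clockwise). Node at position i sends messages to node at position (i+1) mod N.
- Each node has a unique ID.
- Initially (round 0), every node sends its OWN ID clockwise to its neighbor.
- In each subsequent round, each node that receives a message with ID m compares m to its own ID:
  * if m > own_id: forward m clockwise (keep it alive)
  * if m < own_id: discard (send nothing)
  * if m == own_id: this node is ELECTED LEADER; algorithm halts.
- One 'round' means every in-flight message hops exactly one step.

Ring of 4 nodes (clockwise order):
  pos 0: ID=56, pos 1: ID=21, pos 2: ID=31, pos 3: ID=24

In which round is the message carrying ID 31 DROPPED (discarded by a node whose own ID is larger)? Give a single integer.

Round 1: pos1(id21) recv 56: fwd; pos2(id31) recv 21: drop; pos3(id24) recv 31: fwd; pos0(id56) recv 24: drop
Round 2: pos2(id31) recv 56: fwd; pos0(id56) recv 31: drop
Round 3: pos3(id24) recv 56: fwd
Round 4: pos0(id56) recv 56: ELECTED
Message ID 31 originates at pos 2; dropped at pos 0 in round 2

Answer: 2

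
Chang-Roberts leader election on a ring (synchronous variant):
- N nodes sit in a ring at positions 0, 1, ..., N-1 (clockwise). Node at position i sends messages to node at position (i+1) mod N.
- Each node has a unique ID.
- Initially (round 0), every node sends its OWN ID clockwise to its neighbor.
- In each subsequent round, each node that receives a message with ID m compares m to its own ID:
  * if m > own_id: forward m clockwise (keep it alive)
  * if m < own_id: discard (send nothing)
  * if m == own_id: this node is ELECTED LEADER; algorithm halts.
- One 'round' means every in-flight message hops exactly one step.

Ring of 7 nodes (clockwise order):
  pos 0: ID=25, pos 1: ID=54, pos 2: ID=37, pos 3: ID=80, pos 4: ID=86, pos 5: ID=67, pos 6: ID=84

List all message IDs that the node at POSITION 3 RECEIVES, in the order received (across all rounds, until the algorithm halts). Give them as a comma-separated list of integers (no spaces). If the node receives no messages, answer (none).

Answer: 37,54,84,86

Derivation:
Round 1: pos1(id54) recv 25: drop; pos2(id37) recv 54: fwd; pos3(id80) recv 37: drop; pos4(id86) recv 80: drop; pos5(id67) recv 86: fwd; pos6(id84) recv 67: drop; pos0(id25) recv 84: fwd
Round 2: pos3(id80) recv 54: drop; pos6(id84) recv 86: fwd; pos1(id54) recv 84: fwd
Round 3: pos0(id25) recv 86: fwd; pos2(id37) recv 84: fwd
Round 4: pos1(id54) recv 86: fwd; pos3(id80) recv 84: fwd
Round 5: pos2(id37) recv 86: fwd; pos4(id86) recv 84: drop
Round 6: pos3(id80) recv 86: fwd
Round 7: pos4(id86) recv 86: ELECTED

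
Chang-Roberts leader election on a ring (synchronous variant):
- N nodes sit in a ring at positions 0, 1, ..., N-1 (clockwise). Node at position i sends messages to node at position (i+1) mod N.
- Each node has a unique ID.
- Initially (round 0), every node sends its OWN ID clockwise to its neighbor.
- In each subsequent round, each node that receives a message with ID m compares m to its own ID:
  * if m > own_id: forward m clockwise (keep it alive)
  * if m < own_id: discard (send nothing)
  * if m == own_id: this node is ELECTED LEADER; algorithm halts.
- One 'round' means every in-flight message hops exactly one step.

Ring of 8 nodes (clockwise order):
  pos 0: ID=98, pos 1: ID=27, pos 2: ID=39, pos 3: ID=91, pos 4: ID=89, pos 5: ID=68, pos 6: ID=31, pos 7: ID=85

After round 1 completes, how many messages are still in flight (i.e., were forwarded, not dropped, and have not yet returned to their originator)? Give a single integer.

Answer: 4

Derivation:
Round 1: pos1(id27) recv 98: fwd; pos2(id39) recv 27: drop; pos3(id91) recv 39: drop; pos4(id89) recv 91: fwd; pos5(id68) recv 89: fwd; pos6(id31) recv 68: fwd; pos7(id85) recv 31: drop; pos0(id98) recv 85: drop
After round 1: 4 messages still in flight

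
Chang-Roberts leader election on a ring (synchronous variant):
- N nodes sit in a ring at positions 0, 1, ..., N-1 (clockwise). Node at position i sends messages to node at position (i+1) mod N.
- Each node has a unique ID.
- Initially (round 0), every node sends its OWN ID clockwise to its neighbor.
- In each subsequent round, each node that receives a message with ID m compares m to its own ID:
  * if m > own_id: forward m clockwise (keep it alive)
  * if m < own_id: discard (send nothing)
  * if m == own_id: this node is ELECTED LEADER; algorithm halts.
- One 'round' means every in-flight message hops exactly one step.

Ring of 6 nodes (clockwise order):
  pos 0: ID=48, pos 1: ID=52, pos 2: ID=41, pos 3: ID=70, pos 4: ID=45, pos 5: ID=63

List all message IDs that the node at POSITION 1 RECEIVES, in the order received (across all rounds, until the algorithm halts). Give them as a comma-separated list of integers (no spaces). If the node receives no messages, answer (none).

Answer: 48,63,70

Derivation:
Round 1: pos1(id52) recv 48: drop; pos2(id41) recv 52: fwd; pos3(id70) recv 41: drop; pos4(id45) recv 70: fwd; pos5(id63) recv 45: drop; pos0(id48) recv 63: fwd
Round 2: pos3(id70) recv 52: drop; pos5(id63) recv 70: fwd; pos1(id52) recv 63: fwd
Round 3: pos0(id48) recv 70: fwd; pos2(id41) recv 63: fwd
Round 4: pos1(id52) recv 70: fwd; pos3(id70) recv 63: drop
Round 5: pos2(id41) recv 70: fwd
Round 6: pos3(id70) recv 70: ELECTED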